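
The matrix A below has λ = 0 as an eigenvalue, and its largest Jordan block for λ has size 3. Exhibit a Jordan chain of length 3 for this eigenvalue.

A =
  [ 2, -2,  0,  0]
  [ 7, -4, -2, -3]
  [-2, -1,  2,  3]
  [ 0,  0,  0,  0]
A Jordan chain for λ = 0 of length 3:
v_1 = (-10, -10, -15, 0)ᵀ
v_2 = (2, 7, -2, 0)ᵀ
v_3 = (1, 0, 0, 0)ᵀ

Let N = A − (0)·I. We want v_3 with N^3 v_3 = 0 but N^2 v_3 ≠ 0; then v_{j-1} := N · v_j for j = 3, …, 2.

Pick v_3 = (1, 0, 0, 0)ᵀ.
Then v_2 = N · v_3 = (2, 7, -2, 0)ᵀ.
Then v_1 = N · v_2 = (-10, -10, -15, 0)ᵀ.

Sanity check: (A − (0)·I) v_1 = (0, 0, 0, 0)ᵀ = 0. ✓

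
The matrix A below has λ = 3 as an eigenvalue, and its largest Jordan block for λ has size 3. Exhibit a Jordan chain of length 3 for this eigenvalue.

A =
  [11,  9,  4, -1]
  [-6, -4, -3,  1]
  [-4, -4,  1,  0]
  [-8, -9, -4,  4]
A Jordan chain for λ = 3 of length 3:
v_1 = (2, -2, 0, -2)ᵀ
v_2 = (8, -6, -4, -8)ᵀ
v_3 = (1, 0, 0, 0)ᵀ

Let N = A − (3)·I. We want v_3 with N^3 v_3 = 0 but N^2 v_3 ≠ 0; then v_{j-1} := N · v_j for j = 3, …, 2.

Pick v_3 = (1, 0, 0, 0)ᵀ.
Then v_2 = N · v_3 = (8, -6, -4, -8)ᵀ.
Then v_1 = N · v_2 = (2, -2, 0, -2)ᵀ.

Sanity check: (A − (3)·I) v_1 = (0, 0, 0, 0)ᵀ = 0. ✓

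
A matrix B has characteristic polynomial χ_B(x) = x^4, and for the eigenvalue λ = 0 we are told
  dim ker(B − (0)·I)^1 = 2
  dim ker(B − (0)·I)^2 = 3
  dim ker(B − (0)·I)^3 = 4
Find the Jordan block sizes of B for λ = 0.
Block sizes for λ = 0: [3, 1]

From the dimensions of kernels of powers, the number of Jordan blocks of size at least j is d_j − d_{j−1} where d_j = dim ker(N^j) (with d_0 = 0). Computing the differences gives [2, 1, 1].
The number of blocks of size exactly k is (#blocks of size ≥ k) − (#blocks of size ≥ k + 1), so the partition is: 1 block(s) of size 1, 1 block(s) of size 3.
In nonincreasing order the block sizes are [3, 1].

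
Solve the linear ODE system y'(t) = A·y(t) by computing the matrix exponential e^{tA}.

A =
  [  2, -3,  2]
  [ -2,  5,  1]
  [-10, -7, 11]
e^{tA} =
  [t^2*exp(6*t) - 4*t*exp(6*t) + exp(6*t), t^2*exp(6*t)/2 - 3*t*exp(6*t), -t^2*exp(6*t)/2 + 2*t*exp(6*t)]
  [-2*t*exp(6*t), -t*exp(6*t) + exp(6*t), t*exp(6*t)]
  [2*t^2*exp(6*t) - 10*t*exp(6*t), t^2*exp(6*t) - 7*t*exp(6*t), -t^2*exp(6*t) + 5*t*exp(6*t) + exp(6*t)]

Strategy: write A = P · J · P⁻¹ where J is a Jordan canonical form, so e^{tA} = P · e^{tJ} · P⁻¹, and e^{tJ} can be computed block-by-block.

A has Jordan form
J =
  [6, 1, 0]
  [0, 6, 1]
  [0, 0, 6]
(up to reordering of blocks).

Per-block formulas:
  For a 3×3 Jordan block J_3(6): exp(t · J_3(6)) = e^(6t)·(I + t·N + (t^2/2)·N^2), where N is the 3×3 nilpotent shift.

After assembling e^{tJ} and conjugating by P, we get:

e^{tA} =
  [t^2*exp(6*t) - 4*t*exp(6*t) + exp(6*t), t^2*exp(6*t)/2 - 3*t*exp(6*t), -t^2*exp(6*t)/2 + 2*t*exp(6*t)]
  [-2*t*exp(6*t), -t*exp(6*t) + exp(6*t), t*exp(6*t)]
  [2*t^2*exp(6*t) - 10*t*exp(6*t), t^2*exp(6*t) - 7*t*exp(6*t), -t^2*exp(6*t) + 5*t*exp(6*t) + exp(6*t)]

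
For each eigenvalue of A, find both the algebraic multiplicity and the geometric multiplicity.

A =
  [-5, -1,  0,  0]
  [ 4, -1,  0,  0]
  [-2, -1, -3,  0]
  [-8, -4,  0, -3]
λ = -3: alg = 4, geom = 3

Step 1 — factor the characteristic polynomial to read off the algebraic multiplicities:
  χ_A(x) = (x + 3)^4

Step 2 — compute geometric multiplicities via the rank-nullity identity g(λ) = n − rank(A − λI):
  rank(A − (-3)·I) = 1, so dim ker(A − (-3)·I) = n − 1 = 3

Summary:
  λ = -3: algebraic multiplicity = 4, geometric multiplicity = 3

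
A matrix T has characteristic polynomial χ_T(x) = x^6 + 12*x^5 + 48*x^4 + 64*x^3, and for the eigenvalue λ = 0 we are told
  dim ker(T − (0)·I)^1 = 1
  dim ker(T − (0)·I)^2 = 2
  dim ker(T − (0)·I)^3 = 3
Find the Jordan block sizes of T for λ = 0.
Block sizes for λ = 0: [3]

From the dimensions of kernels of powers, the number of Jordan blocks of size at least j is d_j − d_{j−1} where d_j = dim ker(N^j) (with d_0 = 0). Computing the differences gives [1, 1, 1].
The number of blocks of size exactly k is (#blocks of size ≥ k) − (#blocks of size ≥ k + 1), so the partition is: 1 block(s) of size 3.
In nonincreasing order the block sizes are [3].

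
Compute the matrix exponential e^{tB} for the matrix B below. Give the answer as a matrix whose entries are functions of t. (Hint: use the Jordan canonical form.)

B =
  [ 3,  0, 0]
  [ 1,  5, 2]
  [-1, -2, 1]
e^{tB} =
  [exp(3*t), 0, 0]
  [t*exp(3*t), 2*t*exp(3*t) + exp(3*t), 2*t*exp(3*t)]
  [-t*exp(3*t), -2*t*exp(3*t), -2*t*exp(3*t) + exp(3*t)]

Strategy: write B = P · J · P⁻¹ where J is a Jordan canonical form, so e^{tB} = P · e^{tJ} · P⁻¹, and e^{tJ} can be computed block-by-block.

B has Jordan form
J =
  [3, 1, 0]
  [0, 3, 0]
  [0, 0, 3]
(up to reordering of blocks).

Per-block formulas:
  For a 2×2 Jordan block J_2(3): exp(t · J_2(3)) = e^(3t)·(I + t·N), where N is the 2×2 nilpotent shift.
  For a 1×1 block at λ = 3: exp(t · [3]) = [e^(3t)].

After assembling e^{tJ} and conjugating by P, we get:

e^{tB} =
  [exp(3*t), 0, 0]
  [t*exp(3*t), 2*t*exp(3*t) + exp(3*t), 2*t*exp(3*t)]
  [-t*exp(3*t), -2*t*exp(3*t), -2*t*exp(3*t) + exp(3*t)]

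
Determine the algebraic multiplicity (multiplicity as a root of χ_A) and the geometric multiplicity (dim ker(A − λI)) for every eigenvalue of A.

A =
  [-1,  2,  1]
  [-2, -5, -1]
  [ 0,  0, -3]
λ = -3: alg = 3, geom = 2

Step 1 — factor the characteristic polynomial to read off the algebraic multiplicities:
  χ_A(x) = (x + 3)^3

Step 2 — compute geometric multiplicities via the rank-nullity identity g(λ) = n − rank(A − λI):
  rank(A − (-3)·I) = 1, so dim ker(A − (-3)·I) = n − 1 = 2

Summary:
  λ = -3: algebraic multiplicity = 3, geometric multiplicity = 2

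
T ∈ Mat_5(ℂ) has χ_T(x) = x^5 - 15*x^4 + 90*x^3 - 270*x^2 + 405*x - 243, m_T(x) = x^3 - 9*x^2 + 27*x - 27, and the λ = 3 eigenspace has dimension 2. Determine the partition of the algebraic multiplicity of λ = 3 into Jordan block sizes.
Block sizes for λ = 3: [3, 2]

Step 1 — from the characteristic polynomial, algebraic multiplicity of λ = 3 is 5. From dim ker(T − (3)·I) = 2, there are exactly 2 Jordan blocks for λ = 3.
Step 2 — from the minimal polynomial, the factor (x − 3)^3 tells us the largest block for λ = 3 has size 3.
Step 3 — with total size 5, 2 blocks, and largest block 3, the block sizes (in nonincreasing order) are [3, 2].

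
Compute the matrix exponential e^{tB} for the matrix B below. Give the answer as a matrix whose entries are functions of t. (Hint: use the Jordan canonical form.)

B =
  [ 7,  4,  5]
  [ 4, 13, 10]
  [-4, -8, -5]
e^{tB} =
  [2*t*exp(5*t) + exp(5*t), 4*t*exp(5*t), 5*t*exp(5*t)]
  [4*t*exp(5*t), 8*t*exp(5*t) + exp(5*t), 10*t*exp(5*t)]
  [-4*t*exp(5*t), -8*t*exp(5*t), -10*t*exp(5*t) + exp(5*t)]

Strategy: write B = P · J · P⁻¹ where J is a Jordan canonical form, so e^{tB} = P · e^{tJ} · P⁻¹, and e^{tJ} can be computed block-by-block.

B has Jordan form
J =
  [5, 1, 0]
  [0, 5, 0]
  [0, 0, 5]
(up to reordering of blocks).

Per-block formulas:
  For a 1×1 block at λ = 5: exp(t · [5]) = [e^(5t)].
  For a 2×2 Jordan block J_2(5): exp(t · J_2(5)) = e^(5t)·(I + t·N), where N is the 2×2 nilpotent shift.

After assembling e^{tJ} and conjugating by P, we get:

e^{tB} =
  [2*t*exp(5*t) + exp(5*t), 4*t*exp(5*t), 5*t*exp(5*t)]
  [4*t*exp(5*t), 8*t*exp(5*t) + exp(5*t), 10*t*exp(5*t)]
  [-4*t*exp(5*t), -8*t*exp(5*t), -10*t*exp(5*t) + exp(5*t)]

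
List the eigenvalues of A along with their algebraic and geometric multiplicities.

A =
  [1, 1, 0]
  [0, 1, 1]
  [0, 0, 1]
λ = 1: alg = 3, geom = 1

Step 1 — factor the characteristic polynomial to read off the algebraic multiplicities:
  χ_A(x) = (x - 1)^3

Step 2 — compute geometric multiplicities via the rank-nullity identity g(λ) = n − rank(A − λI):
  rank(A − (1)·I) = 2, so dim ker(A − (1)·I) = n − 2 = 1

Summary:
  λ = 1: algebraic multiplicity = 3, geometric multiplicity = 1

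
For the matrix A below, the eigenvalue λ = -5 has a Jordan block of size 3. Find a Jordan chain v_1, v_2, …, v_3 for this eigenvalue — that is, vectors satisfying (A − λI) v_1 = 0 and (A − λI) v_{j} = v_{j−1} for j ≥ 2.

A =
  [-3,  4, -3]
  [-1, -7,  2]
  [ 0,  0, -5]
A Jordan chain for λ = -5 of length 3:
v_1 = (2, -1, 0)ᵀ
v_2 = (-3, 2, 0)ᵀ
v_3 = (0, 0, 1)ᵀ

Let N = A − (-5)·I. We want v_3 with N^3 v_3 = 0 but N^2 v_3 ≠ 0; then v_{j-1} := N · v_j for j = 3, …, 2.

Pick v_3 = (0, 0, 1)ᵀ.
Then v_2 = N · v_3 = (-3, 2, 0)ᵀ.
Then v_1 = N · v_2 = (2, -1, 0)ᵀ.

Sanity check: (A − (-5)·I) v_1 = (0, 0, 0)ᵀ = 0. ✓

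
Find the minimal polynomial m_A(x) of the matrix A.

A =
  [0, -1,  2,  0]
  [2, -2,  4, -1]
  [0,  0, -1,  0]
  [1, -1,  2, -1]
x^3 + 3*x^2 + 3*x + 1

The characteristic polynomial is χ_A(x) = (x + 1)^4, so the eigenvalues are known. The minimal polynomial is
  m_A(x) = Π_λ (x − λ)^{k_λ}
where k_λ is the size of the *largest* Jordan block for λ (equivalently, the smallest k with (A − λI)^k v = 0 for every generalised eigenvector v of λ).

  λ = -1: largest Jordan block has size 3, contributing (x + 1)^3

So m_A(x) = (x + 1)^3 = x^3 + 3*x^2 + 3*x + 1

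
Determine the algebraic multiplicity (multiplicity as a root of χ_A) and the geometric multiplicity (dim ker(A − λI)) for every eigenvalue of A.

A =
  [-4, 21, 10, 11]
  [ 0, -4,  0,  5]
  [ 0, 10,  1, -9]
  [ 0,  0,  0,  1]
λ = -4: alg = 2, geom = 1; λ = 1: alg = 2, geom = 1

Step 1 — factor the characteristic polynomial to read off the algebraic multiplicities:
  χ_A(x) = (x - 1)^2*(x + 4)^2

Step 2 — compute geometric multiplicities via the rank-nullity identity g(λ) = n − rank(A − λI):
  rank(A − (-4)·I) = 3, so dim ker(A − (-4)·I) = n − 3 = 1
  rank(A − (1)·I) = 3, so dim ker(A − (1)·I) = n − 3 = 1

Summary:
  λ = -4: algebraic multiplicity = 2, geometric multiplicity = 1
  λ = 1: algebraic multiplicity = 2, geometric multiplicity = 1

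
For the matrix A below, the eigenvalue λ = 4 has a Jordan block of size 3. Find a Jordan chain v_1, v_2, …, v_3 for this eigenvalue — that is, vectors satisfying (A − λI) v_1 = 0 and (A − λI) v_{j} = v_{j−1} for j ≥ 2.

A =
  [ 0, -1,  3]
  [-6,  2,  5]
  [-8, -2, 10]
A Jordan chain for λ = 4 of length 3:
v_1 = (-2, -4, -4)ᵀ
v_2 = (-4, -6, -8)ᵀ
v_3 = (1, 0, 0)ᵀ

Let N = A − (4)·I. We want v_3 with N^3 v_3 = 0 but N^2 v_3 ≠ 0; then v_{j-1} := N · v_j for j = 3, …, 2.

Pick v_3 = (1, 0, 0)ᵀ.
Then v_2 = N · v_3 = (-4, -6, -8)ᵀ.
Then v_1 = N · v_2 = (-2, -4, -4)ᵀ.

Sanity check: (A − (4)·I) v_1 = (0, 0, 0)ᵀ = 0. ✓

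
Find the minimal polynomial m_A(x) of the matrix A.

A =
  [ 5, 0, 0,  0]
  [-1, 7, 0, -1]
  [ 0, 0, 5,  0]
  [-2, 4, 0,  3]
x^2 - 10*x + 25

The characteristic polynomial is χ_A(x) = (x - 5)^4, so the eigenvalues are known. The minimal polynomial is
  m_A(x) = Π_λ (x − λ)^{k_λ}
where k_λ is the size of the *largest* Jordan block for λ (equivalently, the smallest k with (A − λI)^k v = 0 for every generalised eigenvector v of λ).

  λ = 5: largest Jordan block has size 2, contributing (x − 5)^2

So m_A(x) = (x - 5)^2 = x^2 - 10*x + 25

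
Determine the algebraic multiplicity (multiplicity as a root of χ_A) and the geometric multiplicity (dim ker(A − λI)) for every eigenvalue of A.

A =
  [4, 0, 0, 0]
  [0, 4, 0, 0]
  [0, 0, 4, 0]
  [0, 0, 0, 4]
λ = 4: alg = 4, geom = 4

Step 1 — factor the characteristic polynomial to read off the algebraic multiplicities:
  χ_A(x) = (x - 4)^4

Step 2 — compute geometric multiplicities via the rank-nullity identity g(λ) = n − rank(A − λI):
  rank(A − (4)·I) = 0, so dim ker(A − (4)·I) = n − 0 = 4

Summary:
  λ = 4: algebraic multiplicity = 4, geometric multiplicity = 4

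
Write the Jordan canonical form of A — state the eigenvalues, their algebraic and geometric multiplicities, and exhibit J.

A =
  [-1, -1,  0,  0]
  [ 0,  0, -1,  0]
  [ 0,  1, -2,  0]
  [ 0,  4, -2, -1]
J_3(-1) ⊕ J_1(-1)

The characteristic polynomial is
  det(x·I − A) = x^4 + 4*x^3 + 6*x^2 + 4*x + 1 = (x + 1)^4

Eigenvalues and multiplicities (the geometric multiplicity of λ is n − rank(A − λI), which equals the number of Jordan blocks for λ):
  λ = -1: algebraic multiplicity = 4, geometric multiplicity = 2

Determining the block sizes for each eigenvalue:
  λ = -1: with am = 4 and gm = 2, the partition is not yet determined (e.g. several partitions of 4 into 2 parts exist). Let N = A − (-1)·I. Computing rank(N^1) = 2, rank(N^2) = 1, rank(N^3) = 0; the number of blocks of size ≥ j is rank(N^{j−1}) − rank(N^j), giving [2, 1, 1]. So we have 1 block(s) of size 3, 1 block(s) of size 1 → block sizes [3, 1]

Assembling the blocks gives a Jordan form
J =
  [-1,  1,  0,  0]
  [ 0, -1,  1,  0]
  [ 0,  0, -1,  0]
  [ 0,  0,  0, -1]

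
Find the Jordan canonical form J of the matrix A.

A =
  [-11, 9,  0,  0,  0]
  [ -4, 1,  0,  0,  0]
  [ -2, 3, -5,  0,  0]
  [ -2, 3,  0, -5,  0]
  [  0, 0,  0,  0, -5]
J_2(-5) ⊕ J_1(-5) ⊕ J_1(-5) ⊕ J_1(-5)

The characteristic polynomial is
  det(x·I − A) = x^5 + 25*x^4 + 250*x^3 + 1250*x^2 + 3125*x + 3125 = (x + 5)^5

Eigenvalues and multiplicities (the geometric multiplicity of λ is n − rank(A − λI), which equals the number of Jordan blocks for λ):
  λ = -5: algebraic multiplicity = 5, geometric multiplicity = 4

Determining the block sizes for each eigenvalue:
  λ = -5: 4 blocks summing to 5 forces exactly one block of size 2 and the rest size 1 → block sizes [2, 1, 1, 1]

Assembling the blocks gives a Jordan form
J =
  [-5,  1,  0,  0,  0]
  [ 0, -5,  0,  0,  0]
  [ 0,  0, -5,  0,  0]
  [ 0,  0,  0, -5,  0]
  [ 0,  0,  0,  0, -5]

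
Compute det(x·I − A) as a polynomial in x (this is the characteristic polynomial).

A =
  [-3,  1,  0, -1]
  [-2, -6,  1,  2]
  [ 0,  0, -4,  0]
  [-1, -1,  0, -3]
x^4 + 16*x^3 + 96*x^2 + 256*x + 256

Expanding det(x·I − A) (e.g. by cofactor expansion or by noting that A is similar to its Jordan form J, which has the same characteristic polynomial as A) gives
  χ_A(x) = x^4 + 16*x^3 + 96*x^2 + 256*x + 256
which factors as (x + 4)^4. The eigenvalues (with algebraic multiplicities) are λ = -4 with multiplicity 4.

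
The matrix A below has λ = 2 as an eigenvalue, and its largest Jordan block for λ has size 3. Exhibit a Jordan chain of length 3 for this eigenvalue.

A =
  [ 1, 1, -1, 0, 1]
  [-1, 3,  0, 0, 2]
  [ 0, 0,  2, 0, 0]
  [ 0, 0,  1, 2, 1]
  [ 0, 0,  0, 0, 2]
A Jordan chain for λ = 2 of length 3:
v_1 = (1, 1, 0, 0, 0)ᵀ
v_2 = (-1, 0, 0, 1, 0)ᵀ
v_3 = (0, 0, 1, 0, 0)ᵀ

Let N = A − (2)·I. We want v_3 with N^3 v_3 = 0 but N^2 v_3 ≠ 0; then v_{j-1} := N · v_j for j = 3, …, 2.

Pick v_3 = (0, 0, 1, 0, 0)ᵀ.
Then v_2 = N · v_3 = (-1, 0, 0, 1, 0)ᵀ.
Then v_1 = N · v_2 = (1, 1, 0, 0, 0)ᵀ.

Sanity check: (A − (2)·I) v_1 = (0, 0, 0, 0, 0)ᵀ = 0. ✓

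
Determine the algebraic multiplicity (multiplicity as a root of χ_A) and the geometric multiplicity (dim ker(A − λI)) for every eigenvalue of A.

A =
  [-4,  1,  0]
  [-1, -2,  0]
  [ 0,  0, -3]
λ = -3: alg = 3, geom = 2

Step 1 — factor the characteristic polynomial to read off the algebraic multiplicities:
  χ_A(x) = (x + 3)^3

Step 2 — compute geometric multiplicities via the rank-nullity identity g(λ) = n − rank(A − λI):
  rank(A − (-3)·I) = 1, so dim ker(A − (-3)·I) = n − 1 = 2

Summary:
  λ = -3: algebraic multiplicity = 3, geometric multiplicity = 2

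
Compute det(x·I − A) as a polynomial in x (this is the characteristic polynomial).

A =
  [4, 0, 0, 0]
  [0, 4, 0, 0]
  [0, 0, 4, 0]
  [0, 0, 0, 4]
x^4 - 16*x^3 + 96*x^2 - 256*x + 256

Expanding det(x·I − A) (e.g. by cofactor expansion or by noting that A is similar to its Jordan form J, which has the same characteristic polynomial as A) gives
  χ_A(x) = x^4 - 16*x^3 + 96*x^2 - 256*x + 256
which factors as (x - 4)^4. The eigenvalues (with algebraic multiplicities) are λ = 4 with multiplicity 4.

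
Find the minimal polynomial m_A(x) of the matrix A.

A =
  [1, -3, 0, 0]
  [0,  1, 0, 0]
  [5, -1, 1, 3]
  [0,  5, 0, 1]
x^2 - 2*x + 1

The characteristic polynomial is χ_A(x) = (x - 1)^4, so the eigenvalues are known. The minimal polynomial is
  m_A(x) = Π_λ (x − λ)^{k_λ}
where k_λ is the size of the *largest* Jordan block for λ (equivalently, the smallest k with (A − λI)^k v = 0 for every generalised eigenvector v of λ).

  λ = 1: largest Jordan block has size 2, contributing (x − 1)^2

So m_A(x) = (x - 1)^2 = x^2 - 2*x + 1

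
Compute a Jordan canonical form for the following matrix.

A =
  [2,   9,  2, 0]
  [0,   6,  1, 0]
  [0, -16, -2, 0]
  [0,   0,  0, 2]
J_3(2) ⊕ J_1(2)

The characteristic polynomial is
  det(x·I − A) = x^4 - 8*x^3 + 24*x^2 - 32*x + 16 = (x - 2)^4

Eigenvalues and multiplicities (the geometric multiplicity of λ is n − rank(A − λI), which equals the number of Jordan blocks for λ):
  λ = 2: algebraic multiplicity = 4, geometric multiplicity = 2

Determining the block sizes for each eigenvalue:
  λ = 2: with am = 4 and gm = 2, the partition is not yet determined (e.g. several partitions of 4 into 2 parts exist). Let N = A − (2)·I. Computing rank(N^1) = 2, rank(N^2) = 1, rank(N^3) = 0; the number of blocks of size ≥ j is rank(N^{j−1}) − rank(N^j), giving [2, 1, 1]. So we have 1 block(s) of size 3, 1 block(s) of size 1 → block sizes [3, 1]

Assembling the blocks gives a Jordan form
J =
  [2, 1, 0, 0]
  [0, 2, 1, 0]
  [0, 0, 2, 0]
  [0, 0, 0, 2]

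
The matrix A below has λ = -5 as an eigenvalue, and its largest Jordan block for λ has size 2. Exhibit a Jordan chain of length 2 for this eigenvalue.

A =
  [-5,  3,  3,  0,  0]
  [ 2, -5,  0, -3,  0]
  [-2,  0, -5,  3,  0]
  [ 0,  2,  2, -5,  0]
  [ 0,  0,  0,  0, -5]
A Jordan chain for λ = -5 of length 2:
v_1 = (0, 2, -2, 0, 0)ᵀ
v_2 = (1, 0, 0, 0, 0)ᵀ

Let N = A − (-5)·I. We want v_2 with N^2 v_2 = 0 but N^1 v_2 ≠ 0; then v_{j-1} := N · v_j for j = 2, …, 2.

Pick v_2 = (1, 0, 0, 0, 0)ᵀ.
Then v_1 = N · v_2 = (0, 2, -2, 0, 0)ᵀ.

Sanity check: (A − (-5)·I) v_1 = (0, 0, 0, 0, 0)ᵀ = 0. ✓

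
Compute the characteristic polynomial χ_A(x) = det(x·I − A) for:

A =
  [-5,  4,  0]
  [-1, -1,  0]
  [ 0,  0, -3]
x^3 + 9*x^2 + 27*x + 27

Expanding det(x·I − A) (e.g. by cofactor expansion or by noting that A is similar to its Jordan form J, which has the same characteristic polynomial as A) gives
  χ_A(x) = x^3 + 9*x^2 + 27*x + 27
which factors as (x + 3)^3. The eigenvalues (with algebraic multiplicities) are λ = -3 with multiplicity 3.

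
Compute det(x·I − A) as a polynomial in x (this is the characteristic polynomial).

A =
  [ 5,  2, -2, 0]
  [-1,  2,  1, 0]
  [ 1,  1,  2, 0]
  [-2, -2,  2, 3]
x^4 - 12*x^3 + 54*x^2 - 108*x + 81

Expanding det(x·I − A) (e.g. by cofactor expansion or by noting that A is similar to its Jordan form J, which has the same characteristic polynomial as A) gives
  χ_A(x) = x^4 - 12*x^3 + 54*x^2 - 108*x + 81
which factors as (x - 3)^4. The eigenvalues (with algebraic multiplicities) are λ = 3 with multiplicity 4.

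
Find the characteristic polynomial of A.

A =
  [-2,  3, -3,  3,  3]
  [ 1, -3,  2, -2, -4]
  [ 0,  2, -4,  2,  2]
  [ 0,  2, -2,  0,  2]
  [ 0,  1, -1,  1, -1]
x^5 + 10*x^4 + 40*x^3 + 80*x^2 + 80*x + 32

Expanding det(x·I − A) (e.g. by cofactor expansion or by noting that A is similar to its Jordan form J, which has the same characteristic polynomial as A) gives
  χ_A(x) = x^5 + 10*x^4 + 40*x^3 + 80*x^2 + 80*x + 32
which factors as (x + 2)^5. The eigenvalues (with algebraic multiplicities) are λ = -2 with multiplicity 5.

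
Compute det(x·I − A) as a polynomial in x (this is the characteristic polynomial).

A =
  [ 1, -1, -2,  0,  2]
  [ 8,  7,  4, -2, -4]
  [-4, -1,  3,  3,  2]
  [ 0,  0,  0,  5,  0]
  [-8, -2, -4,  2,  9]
x^5 - 25*x^4 + 250*x^3 - 1250*x^2 + 3125*x - 3125

Expanding det(x·I − A) (e.g. by cofactor expansion or by noting that A is similar to its Jordan form J, which has the same characteristic polynomial as A) gives
  χ_A(x) = x^5 - 25*x^4 + 250*x^3 - 1250*x^2 + 3125*x - 3125
which factors as (x - 5)^5. The eigenvalues (with algebraic multiplicities) are λ = 5 with multiplicity 5.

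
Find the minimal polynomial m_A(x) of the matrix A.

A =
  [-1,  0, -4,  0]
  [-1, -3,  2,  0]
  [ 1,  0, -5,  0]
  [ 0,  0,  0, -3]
x^2 + 6*x + 9

The characteristic polynomial is χ_A(x) = (x + 3)^4, so the eigenvalues are known. The minimal polynomial is
  m_A(x) = Π_λ (x − λ)^{k_λ}
where k_λ is the size of the *largest* Jordan block for λ (equivalently, the smallest k with (A − λI)^k v = 0 for every generalised eigenvector v of λ).

  λ = -3: largest Jordan block has size 2, contributing (x + 3)^2

So m_A(x) = (x + 3)^2 = x^2 + 6*x + 9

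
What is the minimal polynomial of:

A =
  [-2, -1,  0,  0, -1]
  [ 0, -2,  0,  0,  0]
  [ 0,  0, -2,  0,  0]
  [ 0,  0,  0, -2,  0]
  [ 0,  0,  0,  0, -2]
x^2 + 4*x + 4

The characteristic polynomial is χ_A(x) = (x + 2)^5, so the eigenvalues are known. The minimal polynomial is
  m_A(x) = Π_λ (x − λ)^{k_λ}
where k_λ is the size of the *largest* Jordan block for λ (equivalently, the smallest k with (A − λI)^k v = 0 for every generalised eigenvector v of λ).

  λ = -2: largest Jordan block has size 2, contributing (x + 2)^2

So m_A(x) = (x + 2)^2 = x^2 + 4*x + 4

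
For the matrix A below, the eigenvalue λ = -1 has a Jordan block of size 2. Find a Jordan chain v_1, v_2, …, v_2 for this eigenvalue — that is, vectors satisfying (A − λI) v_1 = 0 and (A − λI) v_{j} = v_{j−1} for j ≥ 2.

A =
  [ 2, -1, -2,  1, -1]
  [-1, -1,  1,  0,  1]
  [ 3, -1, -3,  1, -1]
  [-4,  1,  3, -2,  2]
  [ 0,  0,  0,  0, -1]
A Jordan chain for λ = -1 of length 2:
v_1 = (3, -1, 3, -4, 0)ᵀ
v_2 = (1, 0, 0, 0, 0)ᵀ

Let N = A − (-1)·I. We want v_2 with N^2 v_2 = 0 but N^1 v_2 ≠ 0; then v_{j-1} := N · v_j for j = 2, …, 2.

Pick v_2 = (1, 0, 0, 0, 0)ᵀ.
Then v_1 = N · v_2 = (3, -1, 3, -4, 0)ᵀ.

Sanity check: (A − (-1)·I) v_1 = (0, 0, 0, 0, 0)ᵀ = 0. ✓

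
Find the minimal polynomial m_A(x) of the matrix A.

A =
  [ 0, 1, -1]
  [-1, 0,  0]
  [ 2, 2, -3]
x^3 + 3*x^2 + 3*x + 1

The characteristic polynomial is χ_A(x) = (x + 1)^3, so the eigenvalues are known. The minimal polynomial is
  m_A(x) = Π_λ (x − λ)^{k_λ}
where k_λ is the size of the *largest* Jordan block for λ (equivalently, the smallest k with (A − λI)^k v = 0 for every generalised eigenvector v of λ).

  λ = -1: largest Jordan block has size 3, contributing (x + 1)^3

So m_A(x) = (x + 1)^3 = x^3 + 3*x^2 + 3*x + 1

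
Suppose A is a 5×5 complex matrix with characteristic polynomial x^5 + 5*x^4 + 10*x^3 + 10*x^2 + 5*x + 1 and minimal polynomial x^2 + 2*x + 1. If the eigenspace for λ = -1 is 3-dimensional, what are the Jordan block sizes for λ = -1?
Block sizes for λ = -1: [2, 2, 1]

Step 1 — from the characteristic polynomial, algebraic multiplicity of λ = -1 is 5. From dim ker(A − (-1)·I) = 3, there are exactly 3 Jordan blocks for λ = -1.
Step 2 — from the minimal polynomial, the factor (x + 1)^2 tells us the largest block for λ = -1 has size 2.
Step 3 — with total size 5, 3 blocks, and largest block 2, the block sizes (in nonincreasing order) are [2, 2, 1].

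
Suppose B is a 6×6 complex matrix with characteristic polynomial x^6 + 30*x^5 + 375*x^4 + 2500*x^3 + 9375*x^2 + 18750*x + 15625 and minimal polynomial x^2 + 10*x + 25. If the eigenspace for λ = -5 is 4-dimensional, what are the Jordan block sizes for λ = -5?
Block sizes for λ = -5: [2, 2, 1, 1]

Step 1 — from the characteristic polynomial, algebraic multiplicity of λ = -5 is 6. From dim ker(B − (-5)·I) = 4, there are exactly 4 Jordan blocks for λ = -5.
Step 2 — from the minimal polynomial, the factor (x + 5)^2 tells us the largest block for λ = -5 has size 2.
Step 3 — with total size 6, 4 blocks, and largest block 2, the block sizes (in nonincreasing order) are [2, 2, 1, 1].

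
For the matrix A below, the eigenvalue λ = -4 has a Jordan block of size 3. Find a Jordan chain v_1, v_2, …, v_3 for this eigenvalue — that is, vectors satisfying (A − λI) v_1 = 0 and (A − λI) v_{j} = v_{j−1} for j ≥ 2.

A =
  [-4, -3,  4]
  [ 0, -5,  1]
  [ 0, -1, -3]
A Jordan chain for λ = -4 of length 3:
v_1 = (-1, 0, 0)ᵀ
v_2 = (-3, -1, -1)ᵀ
v_3 = (0, 1, 0)ᵀ

Let N = A − (-4)·I. We want v_3 with N^3 v_3 = 0 but N^2 v_3 ≠ 0; then v_{j-1} := N · v_j for j = 3, …, 2.

Pick v_3 = (0, 1, 0)ᵀ.
Then v_2 = N · v_3 = (-3, -1, -1)ᵀ.
Then v_1 = N · v_2 = (-1, 0, 0)ᵀ.

Sanity check: (A − (-4)·I) v_1 = (0, 0, 0)ᵀ = 0. ✓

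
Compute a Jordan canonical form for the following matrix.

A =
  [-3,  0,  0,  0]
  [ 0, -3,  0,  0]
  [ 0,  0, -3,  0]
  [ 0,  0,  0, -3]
J_1(-3) ⊕ J_1(-3) ⊕ J_1(-3) ⊕ J_1(-3)

The characteristic polynomial is
  det(x·I − A) = x^4 + 12*x^3 + 54*x^2 + 108*x + 81 = (x + 3)^4

Eigenvalues and multiplicities (the geometric multiplicity of λ is n − rank(A − λI), which equals the number of Jordan blocks for λ):
  λ = -3: algebraic multiplicity = 4, geometric multiplicity = 4

Determining the block sizes for each eigenvalue:
  λ = -3: gm = am = 4, so every block has size 1 → block sizes [1, 1, 1, 1]

Assembling the blocks gives a Jordan form
J =
  [-3,  0,  0,  0]
  [ 0, -3,  0,  0]
  [ 0,  0, -3,  0]
  [ 0,  0,  0, -3]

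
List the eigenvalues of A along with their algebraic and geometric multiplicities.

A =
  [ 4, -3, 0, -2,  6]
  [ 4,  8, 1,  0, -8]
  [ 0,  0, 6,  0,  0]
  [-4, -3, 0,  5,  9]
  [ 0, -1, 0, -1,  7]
λ = 6: alg = 5, geom = 2

Step 1 — factor the characteristic polynomial to read off the algebraic multiplicities:
  χ_A(x) = (x - 6)^5

Step 2 — compute geometric multiplicities via the rank-nullity identity g(λ) = n − rank(A − λI):
  rank(A − (6)·I) = 3, so dim ker(A − (6)·I) = n − 3 = 2

Summary:
  λ = 6: algebraic multiplicity = 5, geometric multiplicity = 2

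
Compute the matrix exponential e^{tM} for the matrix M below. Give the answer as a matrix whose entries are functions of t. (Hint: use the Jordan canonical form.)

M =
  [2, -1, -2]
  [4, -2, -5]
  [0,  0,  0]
e^{tM} =
  [2*t + 1, -t, t^2/2 - 2*t]
  [4*t, 1 - 2*t, t^2 - 5*t]
  [0, 0, 1]

Strategy: write M = P · J · P⁻¹ where J is a Jordan canonical form, so e^{tM} = P · e^{tJ} · P⁻¹, and e^{tJ} can be computed block-by-block.

M has Jordan form
J =
  [0, 1, 0]
  [0, 0, 1]
  [0, 0, 0]
(up to reordering of blocks).

Per-block formulas:
  For a 3×3 Jordan block J_3(0): exp(t · J_3(0)) = e^(0t)·(I + t·N + (t^2/2)·N^2), where N is the 3×3 nilpotent shift.

After assembling e^{tJ} and conjugating by P, we get:

e^{tM} =
  [2*t + 1, -t, t^2/2 - 2*t]
  [4*t, 1 - 2*t, t^2 - 5*t]
  [0, 0, 1]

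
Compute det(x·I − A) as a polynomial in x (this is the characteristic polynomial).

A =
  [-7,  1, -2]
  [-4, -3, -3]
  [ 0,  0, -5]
x^3 + 15*x^2 + 75*x + 125

Expanding det(x·I − A) (e.g. by cofactor expansion or by noting that A is similar to its Jordan form J, which has the same characteristic polynomial as A) gives
  χ_A(x) = x^3 + 15*x^2 + 75*x + 125
which factors as (x + 5)^3. The eigenvalues (with algebraic multiplicities) are λ = -5 with multiplicity 3.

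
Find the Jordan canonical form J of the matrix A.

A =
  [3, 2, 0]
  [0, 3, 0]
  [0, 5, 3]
J_2(3) ⊕ J_1(3)

The characteristic polynomial is
  det(x·I − A) = x^3 - 9*x^2 + 27*x - 27 = (x - 3)^3

Eigenvalues and multiplicities (the geometric multiplicity of λ is n − rank(A − λI), which equals the number of Jordan blocks for λ):
  λ = 3: algebraic multiplicity = 3, geometric multiplicity = 2

Determining the block sizes for each eigenvalue:
  λ = 3: 2 blocks summing to 3 forces exactly one block of size 2 and the rest size 1 → block sizes [2, 1]

Assembling the blocks gives a Jordan form
J =
  [3, 1, 0]
  [0, 3, 0]
  [0, 0, 3]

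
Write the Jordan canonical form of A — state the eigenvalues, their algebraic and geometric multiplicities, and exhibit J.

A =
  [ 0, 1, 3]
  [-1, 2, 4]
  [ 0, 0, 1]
J_3(1)

The characteristic polynomial is
  det(x·I − A) = x^3 - 3*x^2 + 3*x - 1 = (x - 1)^3

Eigenvalues and multiplicities (the geometric multiplicity of λ is n − rank(A − λI), which equals the number of Jordan blocks for λ):
  λ = 1: algebraic multiplicity = 3, geometric multiplicity = 1

Determining the block sizes for each eigenvalue:
  λ = 1: one block (gm = 1), so the single block has size am = 3 → block sizes [3]

Assembling the blocks gives a Jordan form
J =
  [1, 1, 0]
  [0, 1, 1]
  [0, 0, 1]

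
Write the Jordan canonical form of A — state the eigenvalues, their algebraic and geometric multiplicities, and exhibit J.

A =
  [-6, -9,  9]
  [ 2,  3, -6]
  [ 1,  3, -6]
J_2(-3) ⊕ J_1(-3)

The characteristic polynomial is
  det(x·I − A) = x^3 + 9*x^2 + 27*x + 27 = (x + 3)^3

Eigenvalues and multiplicities (the geometric multiplicity of λ is n − rank(A − λI), which equals the number of Jordan blocks for λ):
  λ = -3: algebraic multiplicity = 3, geometric multiplicity = 2

Determining the block sizes for each eigenvalue:
  λ = -3: 2 blocks summing to 3 forces exactly one block of size 2 and the rest size 1 → block sizes [2, 1]

Assembling the blocks gives a Jordan form
J =
  [-3,  1,  0]
  [ 0, -3,  0]
  [ 0,  0, -3]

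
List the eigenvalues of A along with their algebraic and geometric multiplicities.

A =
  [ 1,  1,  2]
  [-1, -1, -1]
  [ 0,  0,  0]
λ = 0: alg = 3, geom = 1

Step 1 — factor the characteristic polynomial to read off the algebraic multiplicities:
  χ_A(x) = x^3

Step 2 — compute geometric multiplicities via the rank-nullity identity g(λ) = n − rank(A − λI):
  rank(A − (0)·I) = 2, so dim ker(A − (0)·I) = n − 2 = 1

Summary:
  λ = 0: algebraic multiplicity = 3, geometric multiplicity = 1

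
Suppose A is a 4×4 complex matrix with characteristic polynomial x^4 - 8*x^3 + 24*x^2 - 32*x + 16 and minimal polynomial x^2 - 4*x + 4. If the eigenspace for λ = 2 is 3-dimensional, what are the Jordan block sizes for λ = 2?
Block sizes for λ = 2: [2, 1, 1]

Step 1 — from the characteristic polynomial, algebraic multiplicity of λ = 2 is 4. From dim ker(A − (2)·I) = 3, there are exactly 3 Jordan blocks for λ = 2.
Step 2 — from the minimal polynomial, the factor (x − 2)^2 tells us the largest block for λ = 2 has size 2.
Step 3 — with total size 4, 3 blocks, and largest block 2, the block sizes (in nonincreasing order) are [2, 1, 1].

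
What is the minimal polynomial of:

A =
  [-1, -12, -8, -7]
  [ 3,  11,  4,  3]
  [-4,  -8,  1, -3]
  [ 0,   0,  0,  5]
x^4 - 16*x^3 + 90*x^2 - 200*x + 125

The characteristic polynomial is χ_A(x) = (x - 5)^3*(x - 1), so the eigenvalues are known. The minimal polynomial is
  m_A(x) = Π_λ (x − λ)^{k_λ}
where k_λ is the size of the *largest* Jordan block for λ (equivalently, the smallest k with (A − λI)^k v = 0 for every generalised eigenvector v of λ).

  λ = 1: largest Jordan block has size 1, contributing (x − 1)
  λ = 5: largest Jordan block has size 3, contributing (x − 5)^3

So m_A(x) = (x - 5)^3*(x - 1) = x^4 - 16*x^3 + 90*x^2 - 200*x + 125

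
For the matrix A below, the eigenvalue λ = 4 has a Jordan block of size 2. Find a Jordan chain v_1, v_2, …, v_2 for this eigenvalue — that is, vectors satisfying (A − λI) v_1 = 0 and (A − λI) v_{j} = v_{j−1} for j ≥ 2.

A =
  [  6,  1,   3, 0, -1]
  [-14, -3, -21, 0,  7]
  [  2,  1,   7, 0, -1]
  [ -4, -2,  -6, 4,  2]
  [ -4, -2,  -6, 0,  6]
A Jordan chain for λ = 4 of length 2:
v_1 = (2, -14, 2, -4, -4)ᵀ
v_2 = (1, 0, 0, 0, 0)ᵀ

Let N = A − (4)·I. We want v_2 with N^2 v_2 = 0 but N^1 v_2 ≠ 0; then v_{j-1} := N · v_j for j = 2, …, 2.

Pick v_2 = (1, 0, 0, 0, 0)ᵀ.
Then v_1 = N · v_2 = (2, -14, 2, -4, -4)ᵀ.

Sanity check: (A − (4)·I) v_1 = (0, 0, 0, 0, 0)ᵀ = 0. ✓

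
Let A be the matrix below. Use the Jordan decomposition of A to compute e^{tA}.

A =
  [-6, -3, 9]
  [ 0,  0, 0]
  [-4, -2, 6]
e^{tA} =
  [1 - 6*t, -3*t, 9*t]
  [0, 1, 0]
  [-4*t, -2*t, 6*t + 1]

Strategy: write A = P · J · P⁻¹ where J is a Jordan canonical form, so e^{tA} = P · e^{tJ} · P⁻¹, and e^{tJ} can be computed block-by-block.

A has Jordan form
J =
  [0, 1, 0]
  [0, 0, 0]
  [0, 0, 0]
(up to reordering of blocks).

Per-block formulas:
  For a 2×2 Jordan block J_2(0): exp(t · J_2(0)) = e^(0t)·(I + t·N), where N is the 2×2 nilpotent shift.
  For a 1×1 block at λ = 0: exp(t · [0]) = [e^(0t)].

After assembling e^{tJ} and conjugating by P, we get:

e^{tA} =
  [1 - 6*t, -3*t, 9*t]
  [0, 1, 0]
  [-4*t, -2*t, 6*t + 1]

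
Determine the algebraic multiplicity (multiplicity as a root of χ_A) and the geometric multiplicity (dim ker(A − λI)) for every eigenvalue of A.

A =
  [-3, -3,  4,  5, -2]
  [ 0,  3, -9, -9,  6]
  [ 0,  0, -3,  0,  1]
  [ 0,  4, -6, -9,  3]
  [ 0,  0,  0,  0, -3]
λ = -3: alg = 5, geom = 2

Step 1 — factor the characteristic polynomial to read off the algebraic multiplicities:
  χ_A(x) = (x + 3)^5

Step 2 — compute geometric multiplicities via the rank-nullity identity g(λ) = n − rank(A − λI):
  rank(A − (-3)·I) = 3, so dim ker(A − (-3)·I) = n − 3 = 2

Summary:
  λ = -3: algebraic multiplicity = 5, geometric multiplicity = 2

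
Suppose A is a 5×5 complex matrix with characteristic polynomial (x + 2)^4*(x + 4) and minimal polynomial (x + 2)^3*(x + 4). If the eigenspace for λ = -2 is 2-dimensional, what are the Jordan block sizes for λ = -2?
Block sizes for λ = -2: [3, 1]

Step 1 — from the characteristic polynomial, algebraic multiplicity of λ = -2 is 4. From dim ker(A − (-2)·I) = 2, there are exactly 2 Jordan blocks for λ = -2.
Step 2 — from the minimal polynomial, the factor (x + 2)^3 tells us the largest block for λ = -2 has size 3.
Step 3 — with total size 4, 2 blocks, and largest block 3, the block sizes (in nonincreasing order) are [3, 1].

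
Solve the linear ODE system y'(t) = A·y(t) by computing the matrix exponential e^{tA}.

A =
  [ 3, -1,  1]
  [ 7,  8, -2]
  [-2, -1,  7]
e^{tA} =
  [-3*t*exp(6*t) + exp(6*t), -t*exp(6*t), t*exp(6*t)]
  [-3*t^2*exp(6*t)/2 + 7*t*exp(6*t), -t^2*exp(6*t)/2 + 2*t*exp(6*t) + exp(6*t), t^2*exp(6*t)/2 - 2*t*exp(6*t)]
  [-3*t^2*exp(6*t)/2 - 2*t*exp(6*t), -t^2*exp(6*t)/2 - t*exp(6*t), t^2*exp(6*t)/2 + t*exp(6*t) + exp(6*t)]

Strategy: write A = P · J · P⁻¹ where J is a Jordan canonical form, so e^{tA} = P · e^{tJ} · P⁻¹, and e^{tJ} can be computed block-by-block.

A has Jordan form
J =
  [6, 1, 0]
  [0, 6, 1]
  [0, 0, 6]
(up to reordering of blocks).

Per-block formulas:
  For a 3×3 Jordan block J_3(6): exp(t · J_3(6)) = e^(6t)·(I + t·N + (t^2/2)·N^2), where N is the 3×3 nilpotent shift.

After assembling e^{tJ} and conjugating by P, we get:

e^{tA} =
  [-3*t*exp(6*t) + exp(6*t), -t*exp(6*t), t*exp(6*t)]
  [-3*t^2*exp(6*t)/2 + 7*t*exp(6*t), -t^2*exp(6*t)/2 + 2*t*exp(6*t) + exp(6*t), t^2*exp(6*t)/2 - 2*t*exp(6*t)]
  [-3*t^2*exp(6*t)/2 - 2*t*exp(6*t), -t^2*exp(6*t)/2 - t*exp(6*t), t^2*exp(6*t)/2 + t*exp(6*t) + exp(6*t)]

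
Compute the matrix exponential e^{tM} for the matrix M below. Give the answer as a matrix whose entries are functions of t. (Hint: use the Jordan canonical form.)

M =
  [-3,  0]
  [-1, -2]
e^{tM} =
  [exp(-3*t), 0]
  [-exp(-2*t) + exp(-3*t), exp(-2*t)]

Strategy: write M = P · J · P⁻¹ where J is a Jordan canonical form, so e^{tM} = P · e^{tJ} · P⁻¹, and e^{tJ} can be computed block-by-block.

M has Jordan form
J =
  [-3,  0]
  [ 0, -2]
(up to reordering of blocks).

Per-block formulas:
  For a 1×1 block at λ = -2: exp(t · [-2]) = [e^(-2t)].
  For a 1×1 block at λ = -3: exp(t · [-3]) = [e^(-3t)].

After assembling e^{tJ} and conjugating by P, we get:

e^{tM} =
  [exp(-3*t), 0]
  [-exp(-2*t) + exp(-3*t), exp(-2*t)]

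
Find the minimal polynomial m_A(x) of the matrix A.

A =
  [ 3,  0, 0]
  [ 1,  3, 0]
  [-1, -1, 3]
x^3 - 9*x^2 + 27*x - 27

The characteristic polynomial is χ_A(x) = (x - 3)^3, so the eigenvalues are known. The minimal polynomial is
  m_A(x) = Π_λ (x − λ)^{k_λ}
where k_λ is the size of the *largest* Jordan block for λ (equivalently, the smallest k with (A − λI)^k v = 0 for every generalised eigenvector v of λ).

  λ = 3: largest Jordan block has size 3, contributing (x − 3)^3

So m_A(x) = (x - 3)^3 = x^3 - 9*x^2 + 27*x - 27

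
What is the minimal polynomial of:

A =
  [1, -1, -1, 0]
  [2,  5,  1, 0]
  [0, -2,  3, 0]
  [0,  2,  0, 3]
x^3 - 9*x^2 + 27*x - 27

The characteristic polynomial is χ_A(x) = (x - 3)^4, so the eigenvalues are known. The minimal polynomial is
  m_A(x) = Π_λ (x − λ)^{k_λ}
where k_λ is the size of the *largest* Jordan block for λ (equivalently, the smallest k with (A − λI)^k v = 0 for every generalised eigenvector v of λ).

  λ = 3: largest Jordan block has size 3, contributing (x − 3)^3

So m_A(x) = (x - 3)^3 = x^3 - 9*x^2 + 27*x - 27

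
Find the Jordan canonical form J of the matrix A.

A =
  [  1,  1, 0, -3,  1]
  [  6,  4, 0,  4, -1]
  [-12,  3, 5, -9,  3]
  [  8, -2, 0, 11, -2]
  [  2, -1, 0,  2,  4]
J_2(5) ⊕ J_2(5) ⊕ J_1(5)

The characteristic polynomial is
  det(x·I − A) = x^5 - 25*x^4 + 250*x^3 - 1250*x^2 + 3125*x - 3125 = (x - 5)^5

Eigenvalues and multiplicities (the geometric multiplicity of λ is n − rank(A − λI), which equals the number of Jordan blocks for λ):
  λ = 5: algebraic multiplicity = 5, geometric multiplicity = 3

Determining the block sizes for each eigenvalue:
  λ = 5: with am = 5 and gm = 3, the partition is not yet determined (e.g. several partitions of 5 into 3 parts exist). Let N = A − (5)·I. Computing rank(N^1) = 2, rank(N^2) = 0; the number of blocks of size ≥ j is rank(N^{j−1}) − rank(N^j), giving [3, 2]. So we have 2 block(s) of size 2, 1 block(s) of size 1 → block sizes [2, 2, 1]

Assembling the blocks gives a Jordan form
J =
  [5, 1, 0, 0, 0]
  [0, 5, 0, 0, 0]
  [0, 0, 5, 1, 0]
  [0, 0, 0, 5, 0]
  [0, 0, 0, 0, 5]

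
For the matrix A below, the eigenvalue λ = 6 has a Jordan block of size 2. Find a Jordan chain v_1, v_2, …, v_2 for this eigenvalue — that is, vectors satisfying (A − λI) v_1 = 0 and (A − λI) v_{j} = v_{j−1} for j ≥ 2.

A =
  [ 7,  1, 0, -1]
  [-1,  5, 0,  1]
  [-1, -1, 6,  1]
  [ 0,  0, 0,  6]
A Jordan chain for λ = 6 of length 2:
v_1 = (1, -1, -1, 0)ᵀ
v_2 = (1, 0, 0, 0)ᵀ

Let N = A − (6)·I. We want v_2 with N^2 v_2 = 0 but N^1 v_2 ≠ 0; then v_{j-1} := N · v_j for j = 2, …, 2.

Pick v_2 = (1, 0, 0, 0)ᵀ.
Then v_1 = N · v_2 = (1, -1, -1, 0)ᵀ.

Sanity check: (A − (6)·I) v_1 = (0, 0, 0, 0)ᵀ = 0. ✓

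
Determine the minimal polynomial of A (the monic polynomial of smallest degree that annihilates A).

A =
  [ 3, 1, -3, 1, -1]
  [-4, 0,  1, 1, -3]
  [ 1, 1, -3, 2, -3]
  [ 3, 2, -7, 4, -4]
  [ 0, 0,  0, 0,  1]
x^2 - 2*x + 1

The characteristic polynomial is χ_A(x) = (x - 1)^5, so the eigenvalues are known. The minimal polynomial is
  m_A(x) = Π_λ (x − λ)^{k_λ}
where k_λ is the size of the *largest* Jordan block for λ (equivalently, the smallest k with (A − λI)^k v = 0 for every generalised eigenvector v of λ).

  λ = 1: largest Jordan block has size 2, contributing (x − 1)^2

So m_A(x) = (x - 1)^2 = x^2 - 2*x + 1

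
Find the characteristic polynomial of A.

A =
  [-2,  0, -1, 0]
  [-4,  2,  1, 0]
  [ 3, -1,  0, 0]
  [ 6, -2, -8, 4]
x^4 - 4*x^3

Expanding det(x·I − A) (e.g. by cofactor expansion or by noting that A is similar to its Jordan form J, which has the same characteristic polynomial as A) gives
  χ_A(x) = x^4 - 4*x^3
which factors as x^3*(x - 4). The eigenvalues (with algebraic multiplicities) are λ = 0 with multiplicity 3, λ = 4 with multiplicity 1.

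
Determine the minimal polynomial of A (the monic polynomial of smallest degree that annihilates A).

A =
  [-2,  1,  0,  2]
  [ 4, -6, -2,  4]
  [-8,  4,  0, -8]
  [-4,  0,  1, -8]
x^2 + 8*x + 16

The characteristic polynomial is χ_A(x) = (x + 4)^4, so the eigenvalues are known. The minimal polynomial is
  m_A(x) = Π_λ (x − λ)^{k_λ}
where k_λ is the size of the *largest* Jordan block for λ (equivalently, the smallest k with (A − λI)^k v = 0 for every generalised eigenvector v of λ).

  λ = -4: largest Jordan block has size 2, contributing (x + 4)^2

So m_A(x) = (x + 4)^2 = x^2 + 8*x + 16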